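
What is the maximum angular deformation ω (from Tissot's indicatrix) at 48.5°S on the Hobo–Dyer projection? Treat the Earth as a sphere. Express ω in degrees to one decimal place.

Hobo–Dyer is a cylindrical equal-area projection with standard parallels at ±37.5°. For cylindrical equal-area with standard parallel φ₀, h = cos φ / cos φ₀ and k = cos φ₀ / cos φ, so h·k = 1.
At 48.5°: h = 0.8352, k = 1.197; principal scales a = 1.197, b = 0.8352.
sin(ω/2) = (a − b)/(a + b) = 0.3621/2.033 = 0.1781, so ω = 2 arcsin(0.1781) ≈ 20.5°.

20.5°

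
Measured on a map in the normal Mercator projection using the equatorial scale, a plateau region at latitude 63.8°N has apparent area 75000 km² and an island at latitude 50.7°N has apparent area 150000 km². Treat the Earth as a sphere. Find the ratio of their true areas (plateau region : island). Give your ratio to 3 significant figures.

On Mercator the areal scale is sec²φ, so true area = apparent × cos²φ.
True area of plateau region: 75000 × cos²(63.8°) = 75000 × 0.1949 = 14620 km².
True area of island: 150000 × cos²(50.7°) = 150000 × 0.4012 = 60180 km².
Ratio = 14620 / 60180 ≈ 0.243.

0.243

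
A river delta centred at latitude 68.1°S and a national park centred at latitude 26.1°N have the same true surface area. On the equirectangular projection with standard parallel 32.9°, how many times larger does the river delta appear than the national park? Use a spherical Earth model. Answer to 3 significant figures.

2.41

In the equirectangular projection with standard parallel φ₀ = 32.9° (x = Rλ cos φ₀, y = Rφ), meridians are true-scale (h = 1) and the parallel scale is k = cos φ₀ / cos φ.
Areal scale at 68.1°: h·k = 1.000 × 2.251 = 2.251.
Areal scale at 26.1°: h·k = 1.000 × 0.9350 = 0.9350.
Ratio = 2.251/0.9350 ≈ 2.41.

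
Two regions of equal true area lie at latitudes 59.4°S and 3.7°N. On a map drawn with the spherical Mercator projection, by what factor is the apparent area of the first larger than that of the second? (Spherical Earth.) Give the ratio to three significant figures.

3.84

Mercator is conformal with k = sec φ, so areal scale = k² = sec²φ.
At 59.4°: sec²(59.4°) = 1/0.5090² = 3.859.
At 3.7°: sec²(3.7°) = 1/0.9979² = 1.004.
Ratio = 3.859/1.004 = cos²(3.7°)/cos²(59.4°) ≈ 3.84.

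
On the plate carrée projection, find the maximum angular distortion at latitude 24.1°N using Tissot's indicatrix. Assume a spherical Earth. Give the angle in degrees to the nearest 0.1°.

For the equirectangular projection with φ₀ = 0 (plate carrée), h = 1 along meridians and k = sec φ along parallels.
At 24.1°: h = 1.000, k = 1.095; principal scales a = 1.095, b = 1.000.
sin(ω/2) = (a − b)/(a + b) = 0.09549/2.095 = 0.04557, so ω = 2 arcsin(0.04557) ≈ 5.2°.

5.2°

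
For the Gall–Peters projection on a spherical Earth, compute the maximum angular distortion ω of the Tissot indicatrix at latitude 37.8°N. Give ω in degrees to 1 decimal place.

12.7°

The Gall–Peters projection is cylindrical equal-area with φ₀ = 45°. For cylindrical equal-area with standard parallel φ₀, h = cos φ / cos φ₀ and k = cos φ₀ / cos φ, so h·k = 1.
At 37.8°: h = 1.117, k = 0.8949; principal scales a = 1.117, b = 0.8949.
sin(ω/2) = (a − b)/(a + b) = 0.2226/2.012 = 0.1106, so ω = 2 arcsin(0.1106) ≈ 12.7°.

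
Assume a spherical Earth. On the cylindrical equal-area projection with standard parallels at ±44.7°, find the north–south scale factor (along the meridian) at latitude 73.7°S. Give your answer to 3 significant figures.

0.395

For cylindrical equal-area with standard parallel φ₀, h = cos φ / cos φ₀ and k = cos φ₀ / cos φ, so h·k = 1.
h = cos 73.7° / cos 44.7° = 0.2807/0.7108 = 0.3949.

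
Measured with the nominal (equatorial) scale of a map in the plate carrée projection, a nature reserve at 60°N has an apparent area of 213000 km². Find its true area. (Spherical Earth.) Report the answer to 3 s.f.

Plate carrée maps x = Rλ, y = Rφ. The meridian scale is h = 1 and the parallel scale is k = 1/cos φ = sec φ.
Areal scale = h·k = 1 × sec φ; at 60°, h = 1.000, k = 2.000, so h·k = 2.000.
True area = apparent / (areal scale) = 213000 / 2.000 ≈ 107000 km².

107000 km²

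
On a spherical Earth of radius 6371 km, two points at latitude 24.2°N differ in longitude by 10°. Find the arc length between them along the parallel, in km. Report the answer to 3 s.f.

Arc length along a parallel = R cos φ · Δλ (with Δλ in radians).
= 6371 × cos 24.2° × (10° × π/180) = 6371 × 0.9121 × 0.1745 ≈ 1010 km.

1010 km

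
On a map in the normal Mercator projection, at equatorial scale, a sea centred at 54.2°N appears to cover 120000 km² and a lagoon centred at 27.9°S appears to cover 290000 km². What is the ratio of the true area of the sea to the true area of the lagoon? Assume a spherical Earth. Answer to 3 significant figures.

0.181

Since Mercator area scale is 1/cos²φ, the true area equals the apparent area multiplied by cos²φ.
True area of sea: 120000 × cos²(54.2°) = 120000 × 0.3422 = 41060 km².
True area of lagoon: 290000 × cos²(27.9°) = 290000 × 0.7810 = 226500 km².
Ratio = 41060 / 226500 ≈ 0.181.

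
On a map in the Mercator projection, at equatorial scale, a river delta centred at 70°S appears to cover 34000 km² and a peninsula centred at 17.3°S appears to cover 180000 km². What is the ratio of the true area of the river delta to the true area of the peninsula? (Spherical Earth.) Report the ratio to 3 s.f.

Mercator's areal exaggeration is sec²φ; hence true area = (apparent area) · cos²φ.
True area of river delta: 34000 × cos²(70°) = 34000 × 0.1170 = 3977 km².
True area of peninsula: 180000 × cos²(17.3°) = 180000 × 0.9116 = 164100 km².
Ratio = 3977 / 164100 ≈ 0.0242.

0.0242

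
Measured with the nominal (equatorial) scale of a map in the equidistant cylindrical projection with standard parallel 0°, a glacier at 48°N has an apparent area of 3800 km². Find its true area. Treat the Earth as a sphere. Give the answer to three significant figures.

In the plate carrée (x = Rλ, y = Rφ), meridians are true-scale (h = 1) and parallels are stretched by k = sec φ.
Areal scale = h·k = 1 × sec φ; at 48°, h = 1.000, k = 1.494, so h·k = 1.494.
True area = apparent / (areal scale) = 3800 / 1.494 ≈ 2540 km².

2540 km²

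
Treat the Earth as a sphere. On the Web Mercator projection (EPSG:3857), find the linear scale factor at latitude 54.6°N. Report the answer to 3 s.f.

Mercator is conformal, so the point scale is isotropic: h = k = sec φ = 1/cos φ.
k = 1/cos 54.6° = 1/0.5793 = 1.726.

1.73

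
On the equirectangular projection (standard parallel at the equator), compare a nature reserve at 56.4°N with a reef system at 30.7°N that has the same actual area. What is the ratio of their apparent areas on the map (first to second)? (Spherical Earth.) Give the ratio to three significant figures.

In the plate carrée (x = Rλ, y = Rφ), meridians are true-scale (h = 1) and parallels are stretched by k = sec φ.
Areal scale at 56.4°: h·k = 1.000 × 1.807 = 1.807.
Areal scale at 30.7°: h·k = 1.000 × 1.163 = 1.163.
Ratio = 1.807/1.163 ≈ 1.55.

1.55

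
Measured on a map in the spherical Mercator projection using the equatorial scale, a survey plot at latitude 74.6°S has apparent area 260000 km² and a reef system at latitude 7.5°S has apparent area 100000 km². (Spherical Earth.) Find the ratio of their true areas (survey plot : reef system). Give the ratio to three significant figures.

0.187

On Mercator the areal scale is sec²φ, so true area = apparent × cos²φ.
True area of survey plot: 260000 × cos²(74.6°) = 260000 × 0.07052 = 18340 km².
True area of reef system: 100000 × cos²(7.5°) = 100000 × 0.9830 = 98300 km².
Ratio = 18340 / 98300 ≈ 0.187.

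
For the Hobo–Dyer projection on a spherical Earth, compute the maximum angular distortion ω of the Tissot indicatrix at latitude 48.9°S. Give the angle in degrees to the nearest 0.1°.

Hobo–Dyer is a cylindrical equal-area projection with standard parallels at ±37.5°. Cylindrical equal-area (φ₀ = 37.5°): h = cos φ / cos 37.5° along meridians, k = cos 37.5° / cos φ along parallels; h·k = 1.
At 48.9°: h = 0.8286, k = 1.207; principal scales a = 1.207, b = 0.8286.
sin(ω/2) = (a − b)/(a + b) = 0.3782/2.035 = 0.1858, so ω = 2 arcsin(0.1858) ≈ 21.4°.

21.4°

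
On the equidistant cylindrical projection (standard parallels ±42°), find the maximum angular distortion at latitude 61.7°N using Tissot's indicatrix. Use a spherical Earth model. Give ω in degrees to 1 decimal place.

25.5°

In the equirectangular projection with standard parallel φ₀ = 42° (x = Rλ cos φ₀, y = Rφ), meridians are true-scale (h = 1) and the parallel scale is k = cos φ₀ / cos φ.
At 61.7°: h = 1.000, k = 1.568; principal scales a = 1.568, b = 1.000.
sin(ω/2) = (a − b)/(a + b) = 0.5675/2.568 = 0.2210, so ω = 2 arcsin(0.2210) ≈ 25.5°.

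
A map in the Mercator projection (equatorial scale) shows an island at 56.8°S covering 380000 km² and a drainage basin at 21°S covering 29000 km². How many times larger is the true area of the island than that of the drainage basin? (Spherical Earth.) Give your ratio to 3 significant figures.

4.51

Since Mercator area scale is 1/cos²φ, the true area equals the apparent area multiplied by cos²φ.
True area of island: 380000 × cos²(56.8°) = 380000 × 0.2998 = 113900 km².
True area of drainage basin: 29000 × cos²(21°) = 29000 × 0.8716 = 25280 km².
Ratio = 113900 / 25280 ≈ 4.51.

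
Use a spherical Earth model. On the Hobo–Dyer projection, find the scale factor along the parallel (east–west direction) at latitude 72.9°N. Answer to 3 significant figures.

2.70

The Hobo–Dyer projection is cylindrical equal-area with φ₀ = 37.5°. A cylindrical equal-area projection with standard parallel φ₀ has meridian scale h = cos φ / cos φ₀ and parallel scale k = cos φ₀ / cos φ (so areas are preserved, h·k = 1).
k = cos 37.5° / cos 72.9° = 0.7934/0.2940 = 2.698.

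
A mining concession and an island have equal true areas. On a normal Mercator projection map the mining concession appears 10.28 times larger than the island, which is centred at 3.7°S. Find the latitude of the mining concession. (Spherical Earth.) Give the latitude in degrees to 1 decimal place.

On Mercator, (apparent₁)/(apparent₂) = sec²φ₁ / sec²φ₂ when true areas are equal.
cos²φ₂ / cos²φ₁ = 10.28  ⇒  cos φ₁ = cos 3.7° / √10.28 = 0.9979/3.206 = 0.3112.
φ₁ = arccos(0.3112) ≈ 71.9°.

71.9°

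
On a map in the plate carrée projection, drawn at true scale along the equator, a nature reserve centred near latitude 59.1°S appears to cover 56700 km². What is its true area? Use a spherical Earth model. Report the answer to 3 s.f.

29100 km²

For the equirectangular projection with φ₀ = 0 (plate carrée), h = 1 along meridians and k = sec φ along parallels.
Areal scale = h·k = 1 × sec φ; at 59.1°, h = 1.000, k = 1.947, so h·k = 1.947.
True area = apparent / (areal scale) = 56700 / 1.947 ≈ 29100 km².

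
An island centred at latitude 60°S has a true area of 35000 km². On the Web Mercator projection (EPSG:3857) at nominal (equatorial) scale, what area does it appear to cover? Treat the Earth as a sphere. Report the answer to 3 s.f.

140000 km²

The Mercator projection is conformal; its linear scale factor is the same in every direction and equals sec φ = 1/cos φ.
Areal scale = k² = sec²φ = 1/cos²(60°) = 1/0.5000² = 4.000.
Apparent area = 35000 × 4.000 ≈ 140000 km².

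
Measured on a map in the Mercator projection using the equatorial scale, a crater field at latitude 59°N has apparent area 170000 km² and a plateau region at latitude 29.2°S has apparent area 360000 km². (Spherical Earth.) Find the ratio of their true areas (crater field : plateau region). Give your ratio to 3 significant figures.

0.164

Mercator's areal exaggeration is sec²φ; hence true area = (apparent area) · cos²φ.
True area of crater field: 170000 × cos²(59°) = 170000 × 0.2653 = 45090 km².
True area of plateau region: 360000 × cos²(29.2°) = 360000 × 0.7620 = 274300 km².
Ratio = 45090 / 274300 ≈ 0.164.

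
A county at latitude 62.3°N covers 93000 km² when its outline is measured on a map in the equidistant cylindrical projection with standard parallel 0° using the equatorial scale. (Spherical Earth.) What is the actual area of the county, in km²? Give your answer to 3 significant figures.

In the plate carrée (x = Rλ, y = Rφ), meridians are true-scale (h = 1) and parallels are stretched by k = sec φ.
Areal scale = h·k = 1 × sec φ; at 62.3°, h = 1.000, k = 2.151, so h·k = 2.151.
True area = apparent / (areal scale) = 93000 / 2.151 ≈ 43200 km².

43200 km²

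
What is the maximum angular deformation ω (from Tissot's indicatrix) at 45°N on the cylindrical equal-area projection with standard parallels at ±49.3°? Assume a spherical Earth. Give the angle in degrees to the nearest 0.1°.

For cylindrical equal-area with standard parallel φ₀, h = cos φ / cos φ₀ and k = cos φ₀ / cos φ, so h·k = 1.
At 45°: h = 1.084, k = 0.9222; principal scales a = 1.084, b = 0.9222.
sin(ω/2) = (a − b)/(a + b) = 0.1621/2.007 = 0.08081, so ω = 2 arcsin(0.08081) ≈ 9.3°.

9.3°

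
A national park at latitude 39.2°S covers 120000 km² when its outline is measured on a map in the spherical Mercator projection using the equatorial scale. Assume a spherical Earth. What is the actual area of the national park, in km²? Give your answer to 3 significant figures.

Mercator is conformal, so the point scale is isotropic: h = k = sec φ = 1/cos φ.
Areal scale = k² = sec²φ = 1/cos²(39.2°) = 1/0.7749² = 1.665.
True area = apparent / (areal scale) = 120000 / 1.665 ≈ 72100 km².

72100 km²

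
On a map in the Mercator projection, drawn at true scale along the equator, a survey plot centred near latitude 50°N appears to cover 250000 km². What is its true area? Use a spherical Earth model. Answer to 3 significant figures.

Mercator is conformal, so the point scale is isotropic: h = k = sec φ = 1/cos φ.
Areal scale = k² = sec²φ = 1/cos²(50°) = 1/0.6428² = 2.420.
True area = apparent / (areal scale) = 250000 / 2.420 ≈ 103000 km².

103000 km²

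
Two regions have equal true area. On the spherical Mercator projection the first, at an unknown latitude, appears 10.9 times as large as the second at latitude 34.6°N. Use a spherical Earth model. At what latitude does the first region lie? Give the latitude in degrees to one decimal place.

For equal true areas on Mercator, apparent areas scale as sec²φ, so the ratio is cos²φ₂ / cos²φ₁.
cos²φ₂ / cos²φ₁ = 10.9  ⇒  cos φ₁ = cos 34.6° / √10.9 = 0.8231/3.302 = 0.2493.
φ₁ = arccos(0.2493) ≈ 75.6°.

75.6°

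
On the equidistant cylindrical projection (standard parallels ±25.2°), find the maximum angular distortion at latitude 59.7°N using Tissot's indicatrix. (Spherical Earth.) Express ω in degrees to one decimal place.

The equidistant cylindrical projection with φ₀ = 25.2° has h = 1 (meridians true) and k = cos φ₀ / cos φ along parallels.
At 59.7°: h = 1.000, k = 1.793; principal scales a = 1.793, b = 1.000.
sin(ω/2) = (a − b)/(a + b) = 0.7934/2.793 = 0.2840, so ω = 2 arcsin(0.2840) ≈ 33.0°.

33.0°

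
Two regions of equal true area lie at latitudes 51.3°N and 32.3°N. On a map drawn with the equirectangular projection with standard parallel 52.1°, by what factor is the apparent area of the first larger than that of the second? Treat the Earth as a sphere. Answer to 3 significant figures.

With standard parallel φ₀ = 52.1°, the equirectangular projection gives x = Rλ cos φ₀, y = Rφ, so h = 1 and k = cos 52.1° / cos φ.
Areal scale at 51.3°: h·k = 1.000 × 0.9825 = 0.9825.
Areal scale at 32.3°: h·k = 1.000 × 0.7267 = 0.7267.
Ratio = 0.9825/0.7267 ≈ 1.35.

1.35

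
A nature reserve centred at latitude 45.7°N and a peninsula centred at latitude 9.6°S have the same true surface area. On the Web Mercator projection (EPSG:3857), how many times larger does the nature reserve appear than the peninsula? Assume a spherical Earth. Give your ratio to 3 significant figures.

1.99

Mercator areal scale is sec²φ.
At 45.7°: sec²(45.7°) = 1/0.6984² = 2.050.
At 9.6°: sec²(9.6°) = 1/0.9860² = 1.029.
Ratio = 2.050/1.029 = cos²(9.6°)/cos²(45.7°) ≈ 1.99.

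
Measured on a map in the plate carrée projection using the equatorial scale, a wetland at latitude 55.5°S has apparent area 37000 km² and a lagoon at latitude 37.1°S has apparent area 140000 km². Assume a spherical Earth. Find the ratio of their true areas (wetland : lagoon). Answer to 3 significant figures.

Plate carrée has h = 1 and k = sec φ, giving areal scale sec φ; true area = (apparent area) · cos φ.
True area of wetland: 37000 × cos(55.5°) = 37000 × 0.5664 = 20960 km².
True area of lagoon: 140000 × cos(37.1°) = 140000 × 0.7976 = 111700 km².
Ratio = 20960 / 111700 ≈ 0.188.

0.188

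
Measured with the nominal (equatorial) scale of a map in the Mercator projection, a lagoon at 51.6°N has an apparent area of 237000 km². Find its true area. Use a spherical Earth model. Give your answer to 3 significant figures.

91400 km²

Mercator is conformal, so the point scale is isotropic: h = k = sec φ = 1/cos φ.
Areal scale = k² = sec²φ = 1/cos²(51.6°) = 1/0.6211² = 2.592.
True area = apparent / (areal scale) = 237000 / 2.592 ≈ 91400 km².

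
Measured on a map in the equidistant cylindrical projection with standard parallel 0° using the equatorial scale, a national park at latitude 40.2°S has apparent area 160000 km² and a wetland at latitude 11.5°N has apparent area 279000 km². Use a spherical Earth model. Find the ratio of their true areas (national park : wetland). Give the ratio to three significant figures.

0.447

On the plate carrée, areal scale = h·k = 1 × sec φ, so true area = apparent × cos φ.
True area of national park: 160000 × cos(40.2°) = 160000 × 0.7638 = 122200 km².
True area of wetland: 279000 × cos(11.5°) = 279000 × 0.9799 = 273400 km².
Ratio = 122200 / 273400 ≈ 0.447.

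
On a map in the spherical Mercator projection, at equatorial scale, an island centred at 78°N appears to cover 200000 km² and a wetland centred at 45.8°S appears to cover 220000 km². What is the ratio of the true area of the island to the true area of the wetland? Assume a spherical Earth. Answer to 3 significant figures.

0.0809

On Mercator the areal scale is sec²φ, so true area = apparent × cos²φ.
True area of island: 200000 × cos²(78°) = 200000 × 0.04323 = 8645 km².
True area of wetland: 220000 × cos²(45.8°) = 220000 × 0.4860 = 106900 km².
Ratio = 8645 / 106900 ≈ 0.0809.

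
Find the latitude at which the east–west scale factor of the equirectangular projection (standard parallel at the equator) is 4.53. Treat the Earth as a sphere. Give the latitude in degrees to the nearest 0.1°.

Plate carrée: h = 1, k = sec φ along parallels.
sec φ = 4.53  ⇒  cos φ = 0.2208  ⇒  φ ≈ 77.2°.

77.2°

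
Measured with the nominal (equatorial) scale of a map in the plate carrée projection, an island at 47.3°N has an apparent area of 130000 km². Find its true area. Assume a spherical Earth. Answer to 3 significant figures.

88200 km²

Plate carrée maps x = Rλ, y = Rφ. The meridian scale is h = 1 and the parallel scale is k = 1/cos φ = sec φ.
Areal scale = h·k = 1 × sec φ; at 47.3°, h = 1.000, k = 1.475, so h·k = 1.475.
True area = apparent / (areal scale) = 130000 / 1.475 ≈ 88200 km².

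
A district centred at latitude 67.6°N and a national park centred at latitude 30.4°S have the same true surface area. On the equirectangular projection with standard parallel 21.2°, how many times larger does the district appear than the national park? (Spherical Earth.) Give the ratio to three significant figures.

The equidistant cylindrical projection with φ₀ = 21.2° has h = 1 (meridians true) and k = cos φ₀ / cos φ along parallels.
Areal scale at 67.6°: h·k = 1.000 × 2.447 = 2.447.
Areal scale at 30.4°: h·k = 1.000 × 1.081 = 1.081.
Ratio = 2.447/1.081 ≈ 2.26.

2.26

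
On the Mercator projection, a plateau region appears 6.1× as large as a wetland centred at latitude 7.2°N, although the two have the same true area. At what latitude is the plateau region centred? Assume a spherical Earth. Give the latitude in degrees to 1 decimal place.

66.3°

Mercator areal scale is sec²φ, so apparent-area ratio = sec²φ₁ / sec²φ₂ = cos²φ₂ / cos²φ₁.
cos²φ₂ / cos²φ₁ = 6.1  ⇒  cos φ₁ = cos 7.2° / √6.1 = 0.9921/2.470 = 0.4017.
φ₁ = arccos(0.4017) ≈ 66.3°.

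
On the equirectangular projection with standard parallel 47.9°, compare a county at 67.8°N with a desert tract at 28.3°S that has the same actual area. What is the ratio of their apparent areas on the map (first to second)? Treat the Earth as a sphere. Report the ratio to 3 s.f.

The equidistant cylindrical projection with φ₀ = 47.9° has h = 1 (meridians true) and k = cos φ₀ / cos φ along parallels.
Areal scale at 67.8°: h·k = 1.000 × 1.774 = 1.774.
Areal scale at 28.3°: h·k = 1.000 × 0.7614 = 0.7614.
Ratio = 1.774/0.7614 ≈ 2.33.

2.33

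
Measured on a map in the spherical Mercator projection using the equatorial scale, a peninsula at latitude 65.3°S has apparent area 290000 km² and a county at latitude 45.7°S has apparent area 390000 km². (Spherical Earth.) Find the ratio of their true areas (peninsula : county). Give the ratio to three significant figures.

0.266

Since Mercator area scale is 1/cos²φ, the true area equals the apparent area multiplied by cos²φ.
True area of peninsula: 290000 × cos²(65.3°) = 290000 × 0.1746 = 50640 km².
True area of county: 390000 × cos²(45.7°) = 390000 × 0.4878 = 190200 km².
Ratio = 50640 / 190200 ≈ 0.266.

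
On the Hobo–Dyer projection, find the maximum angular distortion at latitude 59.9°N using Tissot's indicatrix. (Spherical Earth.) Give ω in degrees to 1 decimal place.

Hobo–Dyer is a cylindrical equal-area projection with standard parallels at ±37.5°. Cylindrical equal-area (φ₀ = 37.5°): h = cos φ / cos 37.5° along meridians, k = cos 37.5° / cos φ along parallels; h·k = 1.
At 59.9°: h = 0.6321, k = 1.582; principal scales a = 1.582, b = 0.6321.
sin(ω/2) = (a − b)/(a + b) = 0.9498/2.214 = 0.4290, so ω = 2 arcsin(0.4290) ≈ 50.8°.

50.8°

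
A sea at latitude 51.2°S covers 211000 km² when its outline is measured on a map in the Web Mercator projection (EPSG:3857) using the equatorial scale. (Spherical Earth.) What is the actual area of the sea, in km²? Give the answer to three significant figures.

82800 km²

For Mercator, h = k = sec φ (a conformal cylindrical projection has a single point scale, 1/cos φ).
Areal scale = k² = sec²φ = 1/cos²(51.2°) = 1/0.6266² = 2.547.
True area = apparent / (areal scale) = 211000 / 2.547 ≈ 82800 km².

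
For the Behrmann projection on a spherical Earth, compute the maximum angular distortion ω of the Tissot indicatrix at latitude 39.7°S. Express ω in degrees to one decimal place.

13.5°

The Behrmann projection is cylindrical equal-area with φ₀ = 30°. A cylindrical equal-area projection with standard parallel φ₀ has meridian scale h = cos φ / cos φ₀ and parallel scale k = cos φ₀ / cos φ (so areas are preserved, h·k = 1).
At 39.7°: h = 0.8884, k = 1.126; principal scales a = 1.126, b = 0.8884.
sin(ω/2) = (a − b)/(a + b) = 0.2372/2.014 = 0.1178, so ω = 2 arcsin(0.1178) ≈ 13.5°.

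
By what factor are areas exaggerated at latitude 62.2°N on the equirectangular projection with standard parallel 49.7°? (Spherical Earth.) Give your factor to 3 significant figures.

The equidistant cylindrical projection with φ₀ = 49.7° has h = 1 (meridians true) and k = cos φ₀ / cos φ along parallels.
Areal scale = h·k = 1 × cos φ₀ / cos φ; at 62.2°, h = 1.000, k = 1.387, so h·k = 1.387.

1.39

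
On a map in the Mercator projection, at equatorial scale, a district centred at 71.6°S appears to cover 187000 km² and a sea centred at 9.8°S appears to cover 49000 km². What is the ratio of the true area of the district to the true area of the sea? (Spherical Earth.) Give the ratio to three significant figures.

Since Mercator area scale is 1/cos²φ, the true area equals the apparent area multiplied by cos²φ.
True area of district: 187000 × cos²(71.6°) = 187000 × 0.09963 = 18630 km².
True area of sea: 49000 × cos²(9.8°) = 49000 × 0.9710 = 47580 km².
Ratio = 18630 / 47580 ≈ 0.392.

0.392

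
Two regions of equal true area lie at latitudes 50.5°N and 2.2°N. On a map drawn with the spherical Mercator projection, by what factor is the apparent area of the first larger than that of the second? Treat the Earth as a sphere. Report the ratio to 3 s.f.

Mercator areal scale is sec²φ.
At 50.5°: sec²(50.5°) = 1/0.6361² = 2.472.
At 2.2°: sec²(2.2°) = 1/0.9993² = 1.001.
Ratio = 2.472/1.001 = cos²(2.2°)/cos²(50.5°) ≈ 2.47.

2.47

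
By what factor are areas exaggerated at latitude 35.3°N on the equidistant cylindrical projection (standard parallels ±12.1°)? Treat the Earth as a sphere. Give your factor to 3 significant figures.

In the equirectangular projection with standard parallel φ₀ = 12.1° (x = Rλ cos φ₀, y = Rφ), meridians are true-scale (h = 1) and the parallel scale is k = cos φ₀ / cos φ.
Areal scale = h·k = 1 × cos φ₀ / cos φ; at 35.3°, h = 1.000, k = 1.198, so h·k = 1.198.

1.20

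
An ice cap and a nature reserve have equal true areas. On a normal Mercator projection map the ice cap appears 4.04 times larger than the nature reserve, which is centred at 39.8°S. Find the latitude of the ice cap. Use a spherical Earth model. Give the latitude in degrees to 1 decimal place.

67.5°

On Mercator, (apparent₁)/(apparent₂) = sec²φ₁ / sec²φ₂ when true areas are equal.
cos²φ₂ / cos²φ₁ = 4.04  ⇒  cos φ₁ = cos 39.8° / √4.04 = 0.7683/2.010 = 0.3822.
φ₁ = arccos(0.3822) ≈ 67.5°.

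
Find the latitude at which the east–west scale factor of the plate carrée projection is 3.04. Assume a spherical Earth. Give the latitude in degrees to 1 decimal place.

Plate carrée: h = 1, k = sec φ along parallels.
sec φ = 3.04  ⇒  cos φ = 0.3289  ⇒  φ ≈ 70.8°.

70.8°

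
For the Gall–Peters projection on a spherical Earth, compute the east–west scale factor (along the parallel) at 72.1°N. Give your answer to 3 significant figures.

2.30

The Gall–Peters projection is cylindrical equal-area with φ₀ = 45°. For cylindrical equal-area with standard parallel φ₀, h = cos φ / cos φ₀ and k = cos φ₀ / cos φ, so h·k = 1.
k = cos 45° / cos 72.1° = 0.7071/0.3074 = 2.301.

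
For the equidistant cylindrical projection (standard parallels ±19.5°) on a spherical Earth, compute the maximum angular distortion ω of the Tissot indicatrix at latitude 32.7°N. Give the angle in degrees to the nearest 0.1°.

6.5°

The equidistant cylindrical projection with φ₀ = 19.5° has h = 1 (meridians true) and k = cos φ₀ / cos φ along parallels.
At 32.7°: h = 1.000, k = 1.120; principal scales a = 1.120, b = 1.000.
sin(ω/2) = (a − b)/(a + b) = 0.1202/2.120 = 0.05668, so ω = 2 arcsin(0.05668) ≈ 6.5°.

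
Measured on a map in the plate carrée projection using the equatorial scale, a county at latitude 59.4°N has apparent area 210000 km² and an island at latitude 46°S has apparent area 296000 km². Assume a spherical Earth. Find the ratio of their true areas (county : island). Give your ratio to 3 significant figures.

0.520

Plate carrée has h = 1 and k = sec φ, giving areal scale sec φ; true area = (apparent area) · cos φ.
True area of county: 210000 × cos(59.4°) = 210000 × 0.5090 = 106900 km².
True area of island: 296000 × cos(46°) = 296000 × 0.6947 = 205600 km².
Ratio = 106900 / 205600 ≈ 0.520.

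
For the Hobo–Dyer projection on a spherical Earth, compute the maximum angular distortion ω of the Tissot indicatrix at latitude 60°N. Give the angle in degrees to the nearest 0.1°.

Hobo–Dyer is a cylindrical equal-area projection with standard parallels at ±37.5°. A cylindrical equal-area projection with standard parallel φ₀ has meridian scale h = cos φ / cos φ₀ and parallel scale k = cos φ₀ / cos φ (so areas are preserved, h·k = 1).
At 60°: h = 0.6302, k = 1.587; principal scales a = 1.587, b = 0.6302.
sin(ω/2) = (a − b)/(a + b) = 0.9565/2.217 = 0.4314, so ω = 2 arcsin(0.4314) ≈ 51.1°.

51.1°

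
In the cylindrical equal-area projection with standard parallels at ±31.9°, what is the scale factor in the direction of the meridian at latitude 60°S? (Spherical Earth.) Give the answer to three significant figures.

For cylindrical equal-area with standard parallel φ₀, h = cos φ / cos φ₀ and k = cos φ₀ / cos φ, so h·k = 1.
h = cos 60° / cos 31.9° = 0.5000/0.8490 = 0.5889.

0.589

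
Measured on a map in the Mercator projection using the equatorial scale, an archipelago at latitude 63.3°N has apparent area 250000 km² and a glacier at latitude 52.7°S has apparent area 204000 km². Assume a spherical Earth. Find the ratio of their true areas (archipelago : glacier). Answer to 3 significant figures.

0.674

Mercator's areal exaggeration is sec²φ; hence true area = (apparent area) · cos²φ.
True area of archipelago: 250000 × cos²(63.3°) = 250000 × 0.2019 = 50470 km².
True area of glacier: 204000 × cos²(52.7°) = 204000 × 0.3672 = 74910 km².
Ratio = 50470 / 74910 ≈ 0.674.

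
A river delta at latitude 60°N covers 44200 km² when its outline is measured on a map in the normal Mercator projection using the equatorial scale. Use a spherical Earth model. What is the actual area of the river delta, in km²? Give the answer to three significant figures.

Mercator is conformal, so the point scale is isotropic: h = k = sec φ = 1/cos φ.
Areal scale = k² = sec²φ = 1/cos²(60°) = 1/0.5000² = 4.000.
True area = apparent / (areal scale) = 44200 / 4.000 ≈ 11100 km².

11100 km²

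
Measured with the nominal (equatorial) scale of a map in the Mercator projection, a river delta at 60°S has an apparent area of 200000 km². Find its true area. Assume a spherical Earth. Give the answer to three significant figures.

50000 km²

Mercator is conformal, so the point scale is isotropic: h = k = sec φ = 1/cos φ.
Areal scale = k² = sec²φ = 1/cos²(60°) = 1/0.5000² = 4.000.
True area = apparent / (areal scale) = 200000 / 4.000 ≈ 50000 km².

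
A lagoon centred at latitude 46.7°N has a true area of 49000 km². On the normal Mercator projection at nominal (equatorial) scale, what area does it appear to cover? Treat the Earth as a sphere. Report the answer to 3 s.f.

104000 km²

Mercator is conformal, so the point scale is isotropic: h = k = sec φ = 1/cos φ.
Areal scale = k² = sec²φ = 1/cos²(46.7°) = 1/0.6858² = 2.126.
Apparent area = 49000 × 2.126 ≈ 104000 km².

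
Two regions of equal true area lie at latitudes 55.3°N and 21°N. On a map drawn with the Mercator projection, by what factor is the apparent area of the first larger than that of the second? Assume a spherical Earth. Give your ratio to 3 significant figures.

Mercator is conformal with k = sec φ, so areal scale = k² = sec²φ.
At 55.3°: sec²(55.3°) = 1/0.5693² = 3.086.
At 21°: sec²(21°) = 1/0.9336² = 1.147.
Ratio = 3.086/1.147 = cos²(21°)/cos²(55.3°) ≈ 2.69.

2.69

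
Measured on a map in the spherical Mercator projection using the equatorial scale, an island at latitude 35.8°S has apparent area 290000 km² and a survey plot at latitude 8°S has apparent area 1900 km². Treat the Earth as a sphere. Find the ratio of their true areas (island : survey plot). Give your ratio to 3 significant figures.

On Mercator the areal scale is sec²φ, so true area = apparent × cos²φ.
True area of island: 290000 × cos²(35.8°) = 290000 × 0.6578 = 190800 km².
True area of survey plot: 1900 × cos²(8°) = 1900 × 0.9806 = 1863 km².
Ratio = 190800 / 1863 ≈ 102.

102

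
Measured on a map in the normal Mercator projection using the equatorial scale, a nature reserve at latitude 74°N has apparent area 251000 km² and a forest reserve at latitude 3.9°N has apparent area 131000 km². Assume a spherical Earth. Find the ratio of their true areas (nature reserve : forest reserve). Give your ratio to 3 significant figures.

0.146

On Mercator the areal scale is sec²φ, so true area = apparent × cos²φ.
True area of nature reserve: 251000 × cos²(74°) = 251000 × 0.07598 = 19070 km².
True area of forest reserve: 131000 × cos²(3.9°) = 131000 × 0.9954 = 130400 km².
Ratio = 19070 / 130400 ≈ 0.146.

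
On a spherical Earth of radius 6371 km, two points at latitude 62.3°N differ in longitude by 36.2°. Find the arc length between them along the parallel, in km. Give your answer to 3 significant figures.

Arc length along a parallel = R cos φ · Δλ (with Δλ in radians).
= 6371 × cos 62.3° × (36.2° × π/180) = 6371 × 0.4648 × 0.6318 ≈ 1870 km.

1870 km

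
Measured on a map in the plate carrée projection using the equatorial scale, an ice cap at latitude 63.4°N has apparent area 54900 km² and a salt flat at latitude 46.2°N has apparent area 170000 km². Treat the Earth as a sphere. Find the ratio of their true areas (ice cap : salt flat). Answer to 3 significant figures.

Plate carrée has h = 1 and k = sec φ, giving areal scale sec φ; true area = (apparent area) · cos φ.
True area of ice cap: 54900 × cos(63.4°) = 54900 × 0.4478 = 24580 km².
True area of salt flat: 170000 × cos(46.2°) = 170000 × 0.6921 = 117700 km².
Ratio = 24580 / 117700 ≈ 0.209.

0.209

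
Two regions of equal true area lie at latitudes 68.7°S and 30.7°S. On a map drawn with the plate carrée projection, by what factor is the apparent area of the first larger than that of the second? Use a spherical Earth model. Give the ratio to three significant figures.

In the plate carrée (x = Rλ, y = Rφ), meridians are true-scale (h = 1) and parallels are stretched by k = sec φ.
Areal scale at 68.7°: h·k = 1.000 × 2.753 = 2.753.
Areal scale at 30.7°: h·k = 1.000 × 1.163 = 1.163.
Ratio = 2.753/1.163 ≈ 2.37.

2.37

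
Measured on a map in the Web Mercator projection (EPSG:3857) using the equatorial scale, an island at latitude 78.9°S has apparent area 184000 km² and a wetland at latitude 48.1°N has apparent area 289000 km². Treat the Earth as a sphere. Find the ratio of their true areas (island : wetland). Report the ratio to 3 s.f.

0.0529

Since Mercator area scale is 1/cos²φ, the true area equals the apparent area multiplied by cos²φ.
True area of island: 184000 × cos²(78.9°) = 184000 × 0.03706 = 6820 km².
True area of wetland: 289000 × cos²(48.1°) = 289000 × 0.4460 = 128900 km².
Ratio = 6820 / 128900 ≈ 0.0529.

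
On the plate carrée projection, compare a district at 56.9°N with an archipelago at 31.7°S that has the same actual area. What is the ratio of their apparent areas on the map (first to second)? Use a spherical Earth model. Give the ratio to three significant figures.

In the plate carrée (x = Rλ, y = Rφ), meridians are true-scale (h = 1) and parallels are stretched by k = sec φ.
Areal scale at 56.9°: h·k = 1.000 × 1.831 = 1.831.
Areal scale at 31.7°: h·k = 1.000 × 1.175 = 1.175.
Ratio = 1.831/1.175 ≈ 1.56.

1.56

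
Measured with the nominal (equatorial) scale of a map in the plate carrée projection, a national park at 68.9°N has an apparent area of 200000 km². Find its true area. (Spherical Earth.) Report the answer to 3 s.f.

72000 km²

Plate carrée maps x = Rλ, y = Rφ. The meridian scale is h = 1 and the parallel scale is k = 1/cos φ = sec φ.
Areal scale = h·k = 1 × sec φ; at 68.9°, h = 1.000, k = 2.778, so h·k = 2.778.
True area = apparent / (areal scale) = 200000 / 2.778 ≈ 72000 km².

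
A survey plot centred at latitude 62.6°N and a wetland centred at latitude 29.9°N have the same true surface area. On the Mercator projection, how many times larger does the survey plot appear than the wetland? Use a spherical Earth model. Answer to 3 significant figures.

On Mercator, area is exaggerated by sec²φ = 1/cos²φ.
At 62.6°: sec²(62.6°) = 1/0.4602² = 4.722.
At 29.9°: sec²(29.9°) = 1/0.8669² = 1.331.
Ratio = 4.722/1.331 = cos²(29.9°)/cos²(62.6°) ≈ 3.55.

3.55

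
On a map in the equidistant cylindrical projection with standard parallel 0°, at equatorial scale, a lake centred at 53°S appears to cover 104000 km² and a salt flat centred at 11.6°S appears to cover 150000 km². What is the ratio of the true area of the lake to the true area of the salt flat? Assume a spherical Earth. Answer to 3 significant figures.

0.426

Plate carrée has h = 1 and k = sec φ, giving areal scale sec φ; true area = (apparent area) · cos φ.
True area of lake: 104000 × cos(53°) = 104000 × 0.6018 = 62590 km².
True area of salt flat: 150000 × cos(11.6°) = 150000 × 0.9796 = 146900 km².
Ratio = 62590 / 146900 ≈ 0.426.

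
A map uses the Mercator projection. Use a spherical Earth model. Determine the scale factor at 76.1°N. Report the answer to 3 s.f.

The Mercator projection is conformal; its linear scale factor is the same in every direction and equals sec φ = 1/cos φ.
k = 1/cos 76.1° = 1/0.2402 = 4.163.

4.16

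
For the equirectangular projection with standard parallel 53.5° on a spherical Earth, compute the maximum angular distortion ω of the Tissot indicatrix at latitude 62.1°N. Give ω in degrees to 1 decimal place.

13.7°

With standard parallel φ₀ = 53.5°, the equirectangular projection gives x = Rλ cos φ₀, y = Rφ, so h = 1 and k = cos 53.5° / cos φ.
At 62.1°: h = 1.000, k = 1.271; principal scales a = 1.271, b = 1.000.
sin(ω/2) = (a − b)/(a + b) = 0.2712/2.271 = 0.1194, so ω = 2 arcsin(0.1194) ≈ 13.7°.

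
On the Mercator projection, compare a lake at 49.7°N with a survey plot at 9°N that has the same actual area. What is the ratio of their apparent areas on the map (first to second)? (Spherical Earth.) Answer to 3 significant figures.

Mercator is conformal with k = sec φ, so areal scale = k² = sec²φ.
At 49.7°: sec²(49.7°) = 1/0.6468² = 2.390.
At 9°: sec²(9°) = 1/0.9877² = 1.025.
Ratio = 2.390/1.025 = cos²(9°)/cos²(49.7°) ≈ 2.33.

2.33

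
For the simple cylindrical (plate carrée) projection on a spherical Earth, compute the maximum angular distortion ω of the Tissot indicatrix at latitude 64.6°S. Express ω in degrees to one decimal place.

In the plate carrée (x = Rλ, y = Rφ), meridians are true-scale (h = 1) and parallels are stretched by k = sec φ.
At 64.6°: h = 1.000, k = 2.331; principal scales a = 2.331, b = 1.000.
sin(ω/2) = (a − b)/(a + b) = 1.331/3.331 = 0.3996, so ω = 2 arcsin(0.3996) ≈ 47.1°.

47.1°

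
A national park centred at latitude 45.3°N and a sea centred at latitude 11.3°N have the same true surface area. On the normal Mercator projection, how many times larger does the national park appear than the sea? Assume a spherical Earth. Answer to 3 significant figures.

1.94

Mercator areal scale is sec²φ.
At 45.3°: sec²(45.3°) = 1/0.7034² = 2.021.
At 11.3°: sec²(11.3°) = 1/0.9806² = 1.040.
Ratio = 2.021/1.040 = cos²(11.3°)/cos²(45.3°) ≈ 1.94.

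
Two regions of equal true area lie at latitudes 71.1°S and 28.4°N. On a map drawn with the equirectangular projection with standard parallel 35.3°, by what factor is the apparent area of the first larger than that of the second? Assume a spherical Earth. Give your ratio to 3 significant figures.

2.72

With standard parallel φ₀ = 35.3°, the equirectangular projection gives x = Rλ cos φ₀, y = Rφ, so h = 1 and k = cos 35.3° / cos φ.
Areal scale at 71.1°: h·k = 1.000 × 2.520 = 2.520.
Areal scale at 28.4°: h·k = 1.000 × 0.9278 = 0.9278.
Ratio = 2.520/0.9278 ≈ 2.72.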